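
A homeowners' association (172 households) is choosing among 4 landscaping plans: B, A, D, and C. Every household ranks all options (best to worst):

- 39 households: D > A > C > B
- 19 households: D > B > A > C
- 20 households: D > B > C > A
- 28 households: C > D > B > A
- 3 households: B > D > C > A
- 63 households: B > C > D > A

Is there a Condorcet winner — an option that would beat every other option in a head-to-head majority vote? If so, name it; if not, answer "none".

none

Checking pairwise contests:
D beats B 106–66.
B beats A 133–39.
C beats D 91–81.
B beats C 105–67.
Every option loses at least one head-to-head, so there is no Condorcet winner.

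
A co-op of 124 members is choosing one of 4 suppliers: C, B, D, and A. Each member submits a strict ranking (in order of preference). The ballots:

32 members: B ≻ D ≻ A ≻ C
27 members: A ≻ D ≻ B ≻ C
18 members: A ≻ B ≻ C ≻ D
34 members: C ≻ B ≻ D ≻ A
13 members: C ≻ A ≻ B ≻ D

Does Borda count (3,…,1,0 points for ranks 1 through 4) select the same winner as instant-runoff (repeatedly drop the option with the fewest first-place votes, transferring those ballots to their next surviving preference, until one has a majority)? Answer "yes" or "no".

no

Borda — scores: C 159, B 240, D 152, A 193. Winner: B.
Instant-runoff — R1 C 47, B 32, D 0, A 45 (D out); R2 C 47, B 32, A 45 (B out); R3 C 47, A 77 (A winner). Winner: A.
The two methods disagree.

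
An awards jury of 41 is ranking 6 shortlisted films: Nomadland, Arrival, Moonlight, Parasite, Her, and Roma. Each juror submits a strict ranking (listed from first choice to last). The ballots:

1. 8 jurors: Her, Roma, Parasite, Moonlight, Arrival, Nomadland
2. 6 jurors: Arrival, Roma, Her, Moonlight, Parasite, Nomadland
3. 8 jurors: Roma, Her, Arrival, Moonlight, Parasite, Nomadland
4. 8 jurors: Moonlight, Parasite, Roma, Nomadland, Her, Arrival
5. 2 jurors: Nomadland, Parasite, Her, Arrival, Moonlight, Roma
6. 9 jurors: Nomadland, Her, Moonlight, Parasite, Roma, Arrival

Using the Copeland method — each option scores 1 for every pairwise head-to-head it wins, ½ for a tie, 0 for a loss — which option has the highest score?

Roma

Nomadland: loses to Arrival, Moonlight, Parasite, Her, and Roma → score 0.
Arrival: beats Nomadland; loses to Moonlight, Parasite, Her, and Roma → score 1.
Moonlight: beats Nomadland, Arrival, and Parasite; loses to Her and Roma → score 3.
Parasite: beats Nomadland and Arrival; loses to Moonlight, Her, and Roma → score 2.
Her: beats Nomadland, Arrival, Moonlight, and Parasite; loses to Roma → score 4.
Roma: beats Nomadland, Arrival, Moonlight, Parasite, and Her → score 5.
Roma has the best pairwise record.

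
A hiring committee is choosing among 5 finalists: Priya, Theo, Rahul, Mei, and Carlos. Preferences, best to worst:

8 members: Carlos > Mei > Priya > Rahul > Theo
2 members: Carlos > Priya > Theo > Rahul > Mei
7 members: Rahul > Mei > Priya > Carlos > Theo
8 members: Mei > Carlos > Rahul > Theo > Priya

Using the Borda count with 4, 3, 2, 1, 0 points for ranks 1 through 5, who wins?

Priya: 8·2 + 2·3 + 7·2 + 8·0 = 36
Theo: 8·0 + 2·2 + 7·0 + 8·1 = 12
Rahul: 8·1 + 2·1 + 7·4 + 8·2 = 54
Mei: 8·3 + 2·0 + 7·3 + 8·4 = 77
Carlos: 8·4 + 2·4 + 7·1 + 8·3 = 71
Mei has the highest Borda score (77).

Mei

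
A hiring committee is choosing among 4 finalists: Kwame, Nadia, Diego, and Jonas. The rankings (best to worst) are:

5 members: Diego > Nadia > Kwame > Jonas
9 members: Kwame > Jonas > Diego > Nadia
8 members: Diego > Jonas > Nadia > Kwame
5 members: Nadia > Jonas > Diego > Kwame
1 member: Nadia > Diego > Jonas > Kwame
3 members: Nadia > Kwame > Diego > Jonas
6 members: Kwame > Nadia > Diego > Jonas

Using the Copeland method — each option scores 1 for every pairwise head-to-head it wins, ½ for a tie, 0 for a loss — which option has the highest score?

Diego

Kwame: beats Jonas; loses to Nadia and Diego → score 1.
Nadia: beats Kwame and Jonas; loses to Diego → score 2.
Diego: beats Kwame, Nadia, and Jonas → score 3.
Jonas: loses to Kwame, Nadia, and Diego → score 0.
Diego has the best pairwise record.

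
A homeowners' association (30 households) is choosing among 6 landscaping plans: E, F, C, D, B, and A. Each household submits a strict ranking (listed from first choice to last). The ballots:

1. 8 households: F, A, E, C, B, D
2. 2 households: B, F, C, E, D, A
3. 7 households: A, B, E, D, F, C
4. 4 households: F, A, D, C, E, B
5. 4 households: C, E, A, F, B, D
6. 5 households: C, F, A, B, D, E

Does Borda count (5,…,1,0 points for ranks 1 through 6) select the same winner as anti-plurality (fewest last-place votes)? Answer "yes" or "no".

no

Borda — scores: E 69, F 103, C 75, D 33, B 60, A 110. Winner: A.
Anti-plurality — last-place votes: E 5, F 0, C 7, D 12, B 4, A 2. Winner: F.
The two methods disagree.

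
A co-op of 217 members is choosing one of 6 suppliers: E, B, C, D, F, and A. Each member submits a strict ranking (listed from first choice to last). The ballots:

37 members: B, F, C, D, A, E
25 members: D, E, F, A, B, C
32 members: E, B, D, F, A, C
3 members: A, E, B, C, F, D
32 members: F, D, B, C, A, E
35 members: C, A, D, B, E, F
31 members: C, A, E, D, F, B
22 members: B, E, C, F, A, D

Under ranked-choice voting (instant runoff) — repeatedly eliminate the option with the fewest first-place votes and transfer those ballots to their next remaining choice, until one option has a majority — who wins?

Round 1: E 32, B 59, C 66, D 25, F 32, A 3. Eliminate A.
Round 2: E 35, B 59, C 66, D 25, F 32. Eliminate D.
Round 3: E 60, B 59, C 66, F 32. Eliminate F.
Round 4: E 60, B 91, C 66. Eliminate E.
Round 5: B 151, C 66. B has a majority.

B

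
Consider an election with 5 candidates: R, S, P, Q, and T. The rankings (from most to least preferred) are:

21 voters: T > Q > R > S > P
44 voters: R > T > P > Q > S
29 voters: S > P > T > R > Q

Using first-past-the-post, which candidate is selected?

First-place votes: R 44, S 29, P 0, Q 0, T 21.
R has the most first-place votes.

R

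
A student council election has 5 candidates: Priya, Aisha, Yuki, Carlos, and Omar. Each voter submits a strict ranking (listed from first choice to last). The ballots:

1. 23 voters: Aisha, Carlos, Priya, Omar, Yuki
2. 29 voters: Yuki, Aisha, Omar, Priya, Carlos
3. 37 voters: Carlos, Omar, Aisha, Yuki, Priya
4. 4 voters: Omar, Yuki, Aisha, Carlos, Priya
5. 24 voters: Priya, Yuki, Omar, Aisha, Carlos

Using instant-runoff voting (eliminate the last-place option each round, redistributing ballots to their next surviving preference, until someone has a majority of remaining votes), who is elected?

Carlos

Round 1: Priya 24, Aisha 23, Yuki 29, Carlos 37, Omar 4. Eliminate Omar.
Round 2: Priya 24, Aisha 23, Yuki 33, Carlos 37. Eliminate Aisha.
Round 3: Priya 24, Yuki 33, Carlos 60. Carlos has a majority.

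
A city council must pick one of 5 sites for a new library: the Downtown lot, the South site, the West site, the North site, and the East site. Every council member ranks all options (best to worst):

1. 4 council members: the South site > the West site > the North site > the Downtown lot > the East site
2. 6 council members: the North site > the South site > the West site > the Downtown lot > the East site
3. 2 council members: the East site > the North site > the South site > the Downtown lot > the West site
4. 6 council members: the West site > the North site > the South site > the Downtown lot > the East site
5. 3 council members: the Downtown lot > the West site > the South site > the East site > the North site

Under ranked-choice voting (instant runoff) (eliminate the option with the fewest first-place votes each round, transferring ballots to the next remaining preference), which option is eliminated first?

Round 1: the Downtown lot 3, the South site 4, the West site 6, the North site 6, the East site 2. Eliminate the East site.

the East site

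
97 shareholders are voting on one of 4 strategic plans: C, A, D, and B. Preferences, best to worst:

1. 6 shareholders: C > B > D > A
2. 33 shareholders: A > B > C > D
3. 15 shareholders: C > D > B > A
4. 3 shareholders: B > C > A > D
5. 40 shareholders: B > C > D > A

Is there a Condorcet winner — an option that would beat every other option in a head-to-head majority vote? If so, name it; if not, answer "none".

B

B vs C: 76–21 for B.
B vs A: 64–33 for B.
B vs D: 82–15 for B.
B beats every other option head-to-head.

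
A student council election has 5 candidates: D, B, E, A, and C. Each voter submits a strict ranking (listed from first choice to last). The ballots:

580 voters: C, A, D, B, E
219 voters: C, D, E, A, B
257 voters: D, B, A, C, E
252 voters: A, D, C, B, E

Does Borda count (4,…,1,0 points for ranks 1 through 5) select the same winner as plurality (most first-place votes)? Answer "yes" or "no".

yes

Borda — scores: D 3601, B 1603, E 438, A 3481, C 3957. Winner: C.
Plurality — first-place votes: D 257, B 0, E 0, A 252, C 799. Winner: C.
The two methods agree.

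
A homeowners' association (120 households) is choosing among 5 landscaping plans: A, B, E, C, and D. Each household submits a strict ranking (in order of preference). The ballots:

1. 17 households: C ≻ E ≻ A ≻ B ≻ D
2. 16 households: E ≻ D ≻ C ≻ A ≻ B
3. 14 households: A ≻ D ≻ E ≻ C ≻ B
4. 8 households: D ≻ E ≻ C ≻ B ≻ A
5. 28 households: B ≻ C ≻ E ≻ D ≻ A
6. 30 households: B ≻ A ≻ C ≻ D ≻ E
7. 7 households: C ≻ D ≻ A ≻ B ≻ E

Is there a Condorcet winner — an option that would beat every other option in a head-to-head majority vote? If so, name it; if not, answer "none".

C

C vs A: 76–44 for C.
C vs B: 62–58 for C.
C vs E: 82–38 for C.
C vs D: 82–38 for C.
C beats every other option head-to-head.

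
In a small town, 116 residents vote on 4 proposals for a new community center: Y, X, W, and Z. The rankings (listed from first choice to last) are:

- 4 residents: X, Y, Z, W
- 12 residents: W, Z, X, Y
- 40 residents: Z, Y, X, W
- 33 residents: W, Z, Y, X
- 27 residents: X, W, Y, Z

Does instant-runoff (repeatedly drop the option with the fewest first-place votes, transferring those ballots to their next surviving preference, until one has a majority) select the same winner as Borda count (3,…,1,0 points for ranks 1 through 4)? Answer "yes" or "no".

no

Instant-runoff — R1 Y 0, X 31, W 45, Z 40 (Y out); R2 X 31, W 45, Z 40 (X out); R3 W 72, Z 44 (W winner). Winner: W.
Borda — scores: Y 148, X 145, W 189, Z 214. Winner: Z.
The two methods disagree.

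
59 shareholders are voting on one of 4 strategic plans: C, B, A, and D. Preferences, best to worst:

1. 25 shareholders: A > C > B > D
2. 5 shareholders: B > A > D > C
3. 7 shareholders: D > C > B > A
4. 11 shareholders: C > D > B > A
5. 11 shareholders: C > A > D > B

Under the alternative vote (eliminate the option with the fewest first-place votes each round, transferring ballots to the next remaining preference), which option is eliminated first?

Round 1: C 22, B 5, A 25, D 7. Eliminate B.

B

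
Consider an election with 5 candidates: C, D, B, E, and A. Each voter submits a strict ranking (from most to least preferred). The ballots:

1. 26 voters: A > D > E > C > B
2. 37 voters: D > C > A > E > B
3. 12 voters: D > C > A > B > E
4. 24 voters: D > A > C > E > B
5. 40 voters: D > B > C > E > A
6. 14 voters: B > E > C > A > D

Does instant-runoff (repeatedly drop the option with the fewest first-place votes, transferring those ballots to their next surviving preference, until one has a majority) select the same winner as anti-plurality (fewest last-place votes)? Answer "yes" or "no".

no

Instant-runoff — R1 C 0, D 113, B 14, E 0, A 26 (D winner). Winner: D.
Anti-plurality — last-place votes: C 0, D 14, B 87, E 12, A 40. Winner: C.
The two methods disagree.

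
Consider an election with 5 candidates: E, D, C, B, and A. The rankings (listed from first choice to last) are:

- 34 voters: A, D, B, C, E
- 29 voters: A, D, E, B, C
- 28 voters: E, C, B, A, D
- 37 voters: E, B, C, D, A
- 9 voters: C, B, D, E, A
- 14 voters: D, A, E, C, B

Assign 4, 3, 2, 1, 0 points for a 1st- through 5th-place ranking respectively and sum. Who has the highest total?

E

E: 34·0 + 29·2 + 28·4 + 37·4 + 9·1 + 14·2 = 355
D: 34·3 + 29·3 + 28·0 + 37·1 + 9·2 + 14·4 = 300
C: 34·1 + 29·0 + 28·3 + 37·2 + 9·4 + 14·1 = 242
B: 34·2 + 29·1 + 28·2 + 37·3 + 9·3 + 14·0 = 291
A: 34·4 + 29·4 + 28·1 + 37·0 + 9·0 + 14·3 = 322
E has the highest Borda score (355).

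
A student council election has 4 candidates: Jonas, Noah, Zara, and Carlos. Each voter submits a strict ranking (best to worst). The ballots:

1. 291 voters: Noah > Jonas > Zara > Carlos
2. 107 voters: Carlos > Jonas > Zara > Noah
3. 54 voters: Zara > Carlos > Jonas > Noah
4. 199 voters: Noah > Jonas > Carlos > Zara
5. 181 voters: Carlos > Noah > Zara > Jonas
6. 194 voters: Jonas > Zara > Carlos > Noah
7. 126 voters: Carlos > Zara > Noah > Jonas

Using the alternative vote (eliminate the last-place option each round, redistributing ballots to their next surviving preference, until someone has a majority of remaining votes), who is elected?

Round 1: Jonas 194, Noah 490, Zara 54, Carlos 414. Eliminate Zara.
Round 2: Jonas 194, Noah 490, Carlos 468. Eliminate Jonas.
Round 3: Noah 490, Carlos 662. Carlos has a majority.

Carlos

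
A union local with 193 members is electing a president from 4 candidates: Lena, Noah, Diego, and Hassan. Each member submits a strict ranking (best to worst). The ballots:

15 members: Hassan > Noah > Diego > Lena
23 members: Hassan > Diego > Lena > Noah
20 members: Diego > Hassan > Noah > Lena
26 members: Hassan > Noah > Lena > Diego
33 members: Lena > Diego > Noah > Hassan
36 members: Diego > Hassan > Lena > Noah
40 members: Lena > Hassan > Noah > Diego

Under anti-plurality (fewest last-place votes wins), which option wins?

Hassan

Last-place votes: Lena 35, Noah 59, Diego 66, Hassan 33.
Hassan is ranked last by the fewest voters, so Hassan wins.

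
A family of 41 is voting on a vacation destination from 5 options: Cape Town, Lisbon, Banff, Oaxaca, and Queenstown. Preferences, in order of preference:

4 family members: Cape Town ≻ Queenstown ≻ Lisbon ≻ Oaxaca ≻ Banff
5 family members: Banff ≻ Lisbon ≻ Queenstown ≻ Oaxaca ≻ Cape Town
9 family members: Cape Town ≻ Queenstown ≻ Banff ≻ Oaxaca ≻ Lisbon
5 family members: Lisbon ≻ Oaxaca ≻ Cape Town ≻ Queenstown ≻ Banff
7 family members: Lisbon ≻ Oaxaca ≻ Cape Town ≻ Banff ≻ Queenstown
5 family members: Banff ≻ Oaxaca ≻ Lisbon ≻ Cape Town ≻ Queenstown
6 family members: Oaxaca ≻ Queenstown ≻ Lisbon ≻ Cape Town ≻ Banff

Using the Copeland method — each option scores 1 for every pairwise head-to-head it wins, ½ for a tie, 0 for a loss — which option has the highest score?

Lisbon

Cape Town: beats Banff and Queenstown; loses to Lisbon and Oaxaca → score 2.
Lisbon: beats Cape Town, Banff, Oaxaca, and Queenstown → score 4.
Banff: loses to Cape Town, Lisbon, Oaxaca, and Queenstown → score 0.
Oaxaca: beats Cape Town, Banff, and Queenstown; loses to Lisbon → score 3.
Queenstown: beats Banff; loses to Cape Town, Lisbon, and Oaxaca → score 1.
Lisbon has the best pairwise record.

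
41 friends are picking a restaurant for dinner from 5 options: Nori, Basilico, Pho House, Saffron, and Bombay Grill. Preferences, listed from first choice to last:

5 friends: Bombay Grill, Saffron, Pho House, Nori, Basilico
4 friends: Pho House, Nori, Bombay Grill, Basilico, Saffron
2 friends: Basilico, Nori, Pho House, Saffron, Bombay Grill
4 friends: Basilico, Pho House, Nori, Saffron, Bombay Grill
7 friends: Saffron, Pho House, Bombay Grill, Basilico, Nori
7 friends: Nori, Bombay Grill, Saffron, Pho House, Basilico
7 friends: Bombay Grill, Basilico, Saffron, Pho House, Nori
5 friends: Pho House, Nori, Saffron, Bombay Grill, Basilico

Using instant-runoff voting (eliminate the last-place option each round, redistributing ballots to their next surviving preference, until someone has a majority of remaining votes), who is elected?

Pho House

Round 1: Nori 7, Basilico 6, Pho House 9, Saffron 7, Bombay Grill 12. Eliminate Basilico.
Round 2: Nori 9, Pho House 13, Saffron 7, Bombay Grill 12. Eliminate Saffron.
Round 3: Nori 9, Pho House 20, Bombay Grill 12. Eliminate Nori.
Round 4: Pho House 22, Bombay Grill 19. Pho House has a majority.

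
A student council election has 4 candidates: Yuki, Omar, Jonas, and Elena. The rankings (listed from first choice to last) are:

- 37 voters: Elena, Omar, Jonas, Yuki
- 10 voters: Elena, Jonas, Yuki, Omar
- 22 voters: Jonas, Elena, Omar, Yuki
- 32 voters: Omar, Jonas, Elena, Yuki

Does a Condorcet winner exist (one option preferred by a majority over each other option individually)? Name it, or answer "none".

none

Checking pairwise contests:
Omar beats Yuki 91–10.
Elena beats Omar 69–32.
Omar beats Jonas 69–32.
Jonas beats Elena 54–47.
Every option loses at least one head-to-head, so there is no Condorcet winner.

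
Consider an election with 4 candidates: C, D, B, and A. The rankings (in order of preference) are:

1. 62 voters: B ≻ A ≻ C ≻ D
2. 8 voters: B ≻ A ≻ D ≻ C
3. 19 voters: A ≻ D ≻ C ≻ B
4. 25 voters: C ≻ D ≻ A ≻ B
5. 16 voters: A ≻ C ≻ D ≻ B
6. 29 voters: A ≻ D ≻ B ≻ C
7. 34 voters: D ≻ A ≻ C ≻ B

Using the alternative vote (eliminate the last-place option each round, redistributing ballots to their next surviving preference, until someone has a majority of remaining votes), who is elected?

A

Round 1: C 25, D 34, B 70, A 64. Eliminate C.
Round 2: D 59, B 70, A 64. Eliminate D.
Round 3: B 70, A 123. A has a majority.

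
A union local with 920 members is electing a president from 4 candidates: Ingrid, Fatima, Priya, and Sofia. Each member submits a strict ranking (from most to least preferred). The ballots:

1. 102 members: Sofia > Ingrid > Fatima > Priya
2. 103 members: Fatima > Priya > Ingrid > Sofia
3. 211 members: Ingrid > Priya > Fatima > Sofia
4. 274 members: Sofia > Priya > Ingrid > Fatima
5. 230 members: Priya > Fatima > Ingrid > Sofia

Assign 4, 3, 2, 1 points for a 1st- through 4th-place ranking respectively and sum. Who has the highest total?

Ingrid: 102·3 + 103·2 + 211·4 + 274·2 + 230·2 = 2364
Fatima: 102·2 + 103·4 + 211·2 + 274·1 + 230·3 = 2002
Priya: 102·1 + 103·3 + 211·3 + 274·3 + 230·4 = 2786
Sofia: 102·4 + 103·1 + 211·1 + 274·4 + 230·1 = 2048
Priya has the highest Borda score (2786).

Priya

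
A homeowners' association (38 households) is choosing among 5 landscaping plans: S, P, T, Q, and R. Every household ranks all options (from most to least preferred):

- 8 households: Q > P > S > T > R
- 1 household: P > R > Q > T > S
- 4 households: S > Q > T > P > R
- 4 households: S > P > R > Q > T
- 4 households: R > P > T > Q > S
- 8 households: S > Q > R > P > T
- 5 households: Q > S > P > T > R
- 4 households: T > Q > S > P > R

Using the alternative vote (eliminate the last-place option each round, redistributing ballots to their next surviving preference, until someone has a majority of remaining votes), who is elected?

Round 1: S 16, P 1, T 4, Q 13, R 4. Eliminate P.
Round 2: S 16, T 4, Q 13, R 5. Eliminate T.
Round 3: S 16, Q 17, R 5. Eliminate R.
Round 4: S 16, Q 22. Q has a majority.

Q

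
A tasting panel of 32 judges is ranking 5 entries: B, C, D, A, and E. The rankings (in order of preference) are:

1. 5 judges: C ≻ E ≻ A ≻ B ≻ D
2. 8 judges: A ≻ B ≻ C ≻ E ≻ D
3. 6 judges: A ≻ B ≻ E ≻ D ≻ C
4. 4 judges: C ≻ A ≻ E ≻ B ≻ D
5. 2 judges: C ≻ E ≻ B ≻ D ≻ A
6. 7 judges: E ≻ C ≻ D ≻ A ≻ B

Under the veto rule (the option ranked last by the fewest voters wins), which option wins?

E

Last-place votes: B 7, C 6, D 17, A 2, E 0.
E is ranked last by the fewest voters, so E wins.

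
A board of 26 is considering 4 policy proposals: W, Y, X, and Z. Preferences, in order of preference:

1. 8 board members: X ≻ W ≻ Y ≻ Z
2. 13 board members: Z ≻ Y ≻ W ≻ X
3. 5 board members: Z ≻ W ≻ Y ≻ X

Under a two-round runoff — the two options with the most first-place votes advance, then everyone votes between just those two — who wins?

Z

Round 1 first-place votes: W 0, Y 0, X 8, Z 18.
Z and X advance.
Runoff: Z is preferred to X by 18 voters; X by 8.
Z wins the runoff.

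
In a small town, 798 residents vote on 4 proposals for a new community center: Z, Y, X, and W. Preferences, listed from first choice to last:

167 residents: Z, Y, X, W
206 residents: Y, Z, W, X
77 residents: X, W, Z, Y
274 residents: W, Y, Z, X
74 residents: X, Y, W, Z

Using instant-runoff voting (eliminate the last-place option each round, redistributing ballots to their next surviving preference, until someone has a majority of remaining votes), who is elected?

Round 1: Z 167, Y 206, X 151, W 274. Eliminate X.
Round 2: Z 167, Y 280, W 351. Eliminate Z.
Round 3: Y 447, W 351. Y has a majority.

Y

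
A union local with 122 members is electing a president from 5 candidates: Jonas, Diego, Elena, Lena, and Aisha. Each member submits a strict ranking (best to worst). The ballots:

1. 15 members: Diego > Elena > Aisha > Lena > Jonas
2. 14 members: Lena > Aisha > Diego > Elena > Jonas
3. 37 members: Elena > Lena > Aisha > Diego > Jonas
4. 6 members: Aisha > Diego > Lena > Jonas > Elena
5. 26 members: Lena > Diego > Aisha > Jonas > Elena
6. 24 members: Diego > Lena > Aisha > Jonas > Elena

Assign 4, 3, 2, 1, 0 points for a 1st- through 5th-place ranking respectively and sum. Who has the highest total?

Lena

Jonas: 15·0 + 14·0 + 37·0 + 6·1 + 26·1 + 24·1 = 56
Diego: 15·4 + 14·2 + 37·1 + 6·3 + 26·3 + 24·4 = 317
Elena: 15·3 + 14·1 + 37·4 + 6·0 + 26·0 + 24·0 = 207
Lena: 15·1 + 14·4 + 37·3 + 6·2 + 26·4 + 24·3 = 370
Aisha: 15·2 + 14·3 + 37·2 + 6·4 + 26·2 + 24·2 = 270
Lena has the highest Borda score (370).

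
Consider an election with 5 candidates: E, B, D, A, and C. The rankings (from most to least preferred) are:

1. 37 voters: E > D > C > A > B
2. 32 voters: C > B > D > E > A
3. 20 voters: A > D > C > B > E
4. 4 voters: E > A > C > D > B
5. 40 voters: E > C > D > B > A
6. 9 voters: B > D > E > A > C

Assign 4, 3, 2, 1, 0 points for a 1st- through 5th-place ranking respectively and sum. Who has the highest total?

E

E: 37·4 + 32·1 + 20·0 + 4·4 + 40·4 + 9·2 = 374
B: 37·0 + 32·3 + 20·1 + 4·0 + 40·1 + 9·4 = 192
D: 37·3 + 32·2 + 20·3 + 4·1 + 40·2 + 9·3 = 346
A: 37·1 + 32·0 + 20·4 + 4·3 + 40·0 + 9·1 = 138
C: 37·2 + 32·4 + 20·2 + 4·2 + 40·3 + 9·0 = 370
E has the highest Borda score (374).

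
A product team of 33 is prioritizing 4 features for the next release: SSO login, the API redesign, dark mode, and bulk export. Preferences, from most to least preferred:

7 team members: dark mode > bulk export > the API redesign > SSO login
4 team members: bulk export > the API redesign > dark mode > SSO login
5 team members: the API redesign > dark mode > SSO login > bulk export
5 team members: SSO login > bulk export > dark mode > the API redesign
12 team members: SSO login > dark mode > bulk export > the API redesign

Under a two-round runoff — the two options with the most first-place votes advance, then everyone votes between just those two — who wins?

Round 1 first-place votes: SSO login 17, the API redesign 5, dark mode 7, bulk export 4.
SSO login and dark mode advance.
Runoff: SSO login is preferred to dark mode by 17 voters; dark mode by 16.
SSO login wins the runoff.

SSO login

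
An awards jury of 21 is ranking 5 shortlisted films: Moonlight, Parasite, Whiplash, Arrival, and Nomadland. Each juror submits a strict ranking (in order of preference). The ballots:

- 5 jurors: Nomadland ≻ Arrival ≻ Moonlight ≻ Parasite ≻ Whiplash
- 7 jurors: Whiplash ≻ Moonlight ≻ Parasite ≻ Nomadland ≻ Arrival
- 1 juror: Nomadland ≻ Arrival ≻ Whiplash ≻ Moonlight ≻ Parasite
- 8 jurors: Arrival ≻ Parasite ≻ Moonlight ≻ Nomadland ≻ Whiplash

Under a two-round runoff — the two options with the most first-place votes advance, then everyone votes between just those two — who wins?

Arrival

Round 1 first-place votes: Moonlight 0, Parasite 0, Whiplash 7, Arrival 8, Nomadland 6.
Arrival and Whiplash advance.
Runoff: Arrival is preferred to Whiplash by 14 voters; Whiplash by 7.
Arrival wins the runoff.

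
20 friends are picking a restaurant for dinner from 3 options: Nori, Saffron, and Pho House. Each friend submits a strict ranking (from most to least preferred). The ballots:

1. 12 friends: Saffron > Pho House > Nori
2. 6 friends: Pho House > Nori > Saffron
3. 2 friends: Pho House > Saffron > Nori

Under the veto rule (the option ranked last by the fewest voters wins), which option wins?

Pho House

Last-place votes: Nori 14, Saffron 6, Pho House 0.
Pho House is ranked last by the fewest voters, so Pho House wins.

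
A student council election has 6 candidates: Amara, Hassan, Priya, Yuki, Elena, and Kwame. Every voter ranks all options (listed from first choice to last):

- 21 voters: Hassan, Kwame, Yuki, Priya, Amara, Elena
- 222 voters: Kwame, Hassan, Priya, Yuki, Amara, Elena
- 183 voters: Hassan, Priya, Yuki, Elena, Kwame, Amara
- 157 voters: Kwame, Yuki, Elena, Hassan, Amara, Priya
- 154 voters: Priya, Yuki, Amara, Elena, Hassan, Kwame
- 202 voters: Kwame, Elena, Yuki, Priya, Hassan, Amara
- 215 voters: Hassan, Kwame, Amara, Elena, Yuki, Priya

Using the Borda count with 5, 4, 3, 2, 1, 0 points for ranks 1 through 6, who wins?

Amara: 21·1 + 222·1 + 183·0 + 157·1 + 154·3 + 202·0 + 215·3 = 1507
Hassan: 21·5 + 222·4 + 183·5 + 157·2 + 154·1 + 202·1 + 215·5 = 3653
Priya: 21·2 + 222·3 + 183·4 + 157·0 + 154·5 + 202·2 + 215·0 = 2614
Yuki: 21·3 + 222·2 + 183·3 + 157·4 + 154·4 + 202·3 + 215·1 = 3121
Elena: 21·0 + 222·0 + 183·2 + 157·3 + 154·2 + 202·4 + 215·2 = 2383
Kwame: 21·4 + 222·5 + 183·1 + 157·5 + 154·0 + 202·5 + 215·4 = 4032
Kwame has the highest Borda score (4032).

Kwame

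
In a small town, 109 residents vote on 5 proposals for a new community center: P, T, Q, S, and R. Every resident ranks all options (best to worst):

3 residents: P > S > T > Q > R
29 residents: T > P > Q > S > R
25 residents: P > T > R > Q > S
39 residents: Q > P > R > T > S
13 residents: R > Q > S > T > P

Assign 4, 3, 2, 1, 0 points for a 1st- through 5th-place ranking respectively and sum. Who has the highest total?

P: 3·4 + 29·3 + 25·4 + 39·3 + 13·0 = 316
T: 3·2 + 29·4 + 25·3 + 39·1 + 13·1 = 249
Q: 3·1 + 29·2 + 25·1 + 39·4 + 13·3 = 281
S: 3·3 + 29·1 + 25·0 + 39·0 + 13·2 = 64
R: 3·0 + 29·0 + 25·2 + 39·2 + 13·4 = 180
P has the highest Borda score (316).

P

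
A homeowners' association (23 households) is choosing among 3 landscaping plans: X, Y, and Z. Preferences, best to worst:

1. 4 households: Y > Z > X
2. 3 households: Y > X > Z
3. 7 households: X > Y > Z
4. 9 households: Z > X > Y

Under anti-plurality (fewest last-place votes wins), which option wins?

X

Last-place votes: X 4, Y 9, Z 10.
X is ranked last by the fewest voters, so X wins.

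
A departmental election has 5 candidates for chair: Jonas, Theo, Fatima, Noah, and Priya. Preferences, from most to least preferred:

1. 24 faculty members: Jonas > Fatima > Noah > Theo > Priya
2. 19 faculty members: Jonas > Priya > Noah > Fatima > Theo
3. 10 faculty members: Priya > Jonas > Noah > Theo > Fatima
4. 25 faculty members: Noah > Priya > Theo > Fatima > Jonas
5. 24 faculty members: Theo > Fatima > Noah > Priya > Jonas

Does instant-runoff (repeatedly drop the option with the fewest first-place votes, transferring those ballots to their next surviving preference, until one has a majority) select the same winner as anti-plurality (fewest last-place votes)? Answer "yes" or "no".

Instant-runoff — R1 Jonas 43, Theo 24, Fatima 0, Noah 25, Priya 10 (Fatima out); R2 Jonas 43, Theo 24, Noah 25, Priya 10 (Priya out); R3 Jonas 53, Theo 24, Noah 25 (Jonas winner). Winner: Jonas.
Anti-plurality — last-place votes: Jonas 49, Theo 19, Fatima 10, Noah 0, Priya 24. Winner: Noah.
The two methods disagree.

no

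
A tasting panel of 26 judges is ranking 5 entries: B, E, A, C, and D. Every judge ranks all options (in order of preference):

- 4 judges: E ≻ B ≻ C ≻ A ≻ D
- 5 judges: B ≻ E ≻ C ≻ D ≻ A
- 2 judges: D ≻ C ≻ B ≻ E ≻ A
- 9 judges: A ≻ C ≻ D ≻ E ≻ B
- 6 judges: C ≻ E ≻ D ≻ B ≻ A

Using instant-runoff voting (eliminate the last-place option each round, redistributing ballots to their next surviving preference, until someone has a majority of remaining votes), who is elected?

Round 1: B 5, E 4, A 9, C 6, D 2. Eliminate D.
Round 2: B 5, E 4, A 9, C 8. Eliminate E.
Round 3: B 9, A 9, C 8. Eliminate C.
Round 4: B 17, A 9. B has a majority.

B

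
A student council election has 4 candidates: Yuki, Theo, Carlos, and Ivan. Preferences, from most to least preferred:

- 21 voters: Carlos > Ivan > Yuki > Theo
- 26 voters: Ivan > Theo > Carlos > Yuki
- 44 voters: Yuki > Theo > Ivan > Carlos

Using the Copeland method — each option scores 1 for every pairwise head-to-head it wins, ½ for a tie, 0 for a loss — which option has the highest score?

Yuki: beats Theo; loses to Carlos and Ivan → score 1.
Theo: beats Carlos; loses to Yuki and Ivan → score 1.
Carlos: beats Yuki; loses to Theo and Ivan → score 1.
Ivan: beats Yuki, Theo, and Carlos → score 3.
Ivan has the best pairwise record.

Ivan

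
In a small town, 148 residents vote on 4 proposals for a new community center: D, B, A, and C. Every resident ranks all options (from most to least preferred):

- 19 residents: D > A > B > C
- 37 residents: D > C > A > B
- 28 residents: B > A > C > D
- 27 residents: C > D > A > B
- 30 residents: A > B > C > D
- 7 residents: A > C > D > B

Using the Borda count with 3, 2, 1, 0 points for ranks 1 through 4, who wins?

D: 19·3 + 37·3 + 28·0 + 27·2 + 30·0 + 7·1 = 229
B: 19·1 + 37·0 + 28·3 + 27·0 + 30·2 + 7·0 = 163
A: 19·2 + 37·1 + 28·2 + 27·1 + 30·3 + 7·3 = 269
C: 19·0 + 37·2 + 28·1 + 27·3 + 30·1 + 7·2 = 227
A has the highest Borda score (269).

A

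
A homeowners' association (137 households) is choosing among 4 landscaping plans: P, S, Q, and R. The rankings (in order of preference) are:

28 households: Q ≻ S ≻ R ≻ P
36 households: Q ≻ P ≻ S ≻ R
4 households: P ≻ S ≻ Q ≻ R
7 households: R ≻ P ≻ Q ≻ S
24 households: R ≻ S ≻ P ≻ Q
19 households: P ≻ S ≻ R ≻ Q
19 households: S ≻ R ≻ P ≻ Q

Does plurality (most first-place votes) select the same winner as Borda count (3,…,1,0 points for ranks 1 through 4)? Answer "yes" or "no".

Plurality — first-place votes: P 23, S 19, Q 64, R 31. Winner: Q.
Borda — scores: P 198, S 243, Q 203, R 178. Winner: S.
The two methods disagree.

no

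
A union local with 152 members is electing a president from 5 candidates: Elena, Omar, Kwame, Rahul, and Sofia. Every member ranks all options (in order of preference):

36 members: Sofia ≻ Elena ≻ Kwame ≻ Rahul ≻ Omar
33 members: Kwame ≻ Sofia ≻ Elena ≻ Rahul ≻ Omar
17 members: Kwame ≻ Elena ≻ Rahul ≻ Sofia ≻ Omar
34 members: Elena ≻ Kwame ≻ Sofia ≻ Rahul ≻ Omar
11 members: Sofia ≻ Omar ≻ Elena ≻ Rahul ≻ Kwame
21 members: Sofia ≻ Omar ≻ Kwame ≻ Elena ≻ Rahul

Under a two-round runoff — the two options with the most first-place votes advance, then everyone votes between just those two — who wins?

Round 1 first-place votes: Elena 34, Omar 0, Kwame 50, Rahul 0, Sofia 68.
Sofia and Kwame advance.
Runoff: Sofia is preferred to Kwame by 68 voters; Kwame by 84.
Kwame wins the runoff.

Kwame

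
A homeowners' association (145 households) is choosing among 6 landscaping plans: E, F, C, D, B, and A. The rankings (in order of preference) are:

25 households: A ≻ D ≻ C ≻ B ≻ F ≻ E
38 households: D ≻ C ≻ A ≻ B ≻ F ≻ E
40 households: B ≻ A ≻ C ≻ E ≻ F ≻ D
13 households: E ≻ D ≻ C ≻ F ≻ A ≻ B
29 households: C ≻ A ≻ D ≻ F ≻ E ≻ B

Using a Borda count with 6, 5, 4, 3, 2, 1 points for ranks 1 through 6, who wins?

C

E: 25·1 + 38·1 + 40·3 + 13·6 + 29·2 = 319
F: 25·2 + 38·2 + 40·2 + 13·3 + 29·3 = 332
C: 25·4 + 38·5 + 40·4 + 13·4 + 29·6 = 676
D: 25·5 + 38·6 + 40·1 + 13·5 + 29·4 = 574
B: 25·3 + 38·3 + 40·6 + 13·1 + 29·1 = 471
A: 25·6 + 38·4 + 40·5 + 13·2 + 29·5 = 673
C has the highest Borda score (676).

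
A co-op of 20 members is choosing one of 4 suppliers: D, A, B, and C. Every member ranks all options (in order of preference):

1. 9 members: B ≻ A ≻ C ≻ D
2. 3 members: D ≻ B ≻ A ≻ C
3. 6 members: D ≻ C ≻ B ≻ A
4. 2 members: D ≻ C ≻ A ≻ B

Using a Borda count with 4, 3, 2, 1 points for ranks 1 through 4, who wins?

D: 9·1 + 3·4 + 6·4 + 2·4 = 53
A: 9·3 + 3·2 + 6·1 + 2·2 = 43
B: 9·4 + 3·3 + 6·2 + 2·1 = 59
C: 9·2 + 3·1 + 6·3 + 2·3 = 45
B has the highest Borda score (59).

B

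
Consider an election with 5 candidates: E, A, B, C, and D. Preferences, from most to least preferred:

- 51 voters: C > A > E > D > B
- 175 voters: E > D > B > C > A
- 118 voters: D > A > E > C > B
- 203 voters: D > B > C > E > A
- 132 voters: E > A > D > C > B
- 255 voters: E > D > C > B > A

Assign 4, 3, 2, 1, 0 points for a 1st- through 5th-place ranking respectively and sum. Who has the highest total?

D

E: 51·2 + 175·4 + 118·2 + 203·1 + 132·4 + 255·4 = 2789
A: 51·3 + 175·0 + 118·3 + 203·0 + 132·3 + 255·0 = 903
B: 51·0 + 175·2 + 118·0 + 203·3 + 132·0 + 255·1 = 1214
C: 51·4 + 175·1 + 118·1 + 203·2 + 132·1 + 255·2 = 1545
D: 51·1 + 175·3 + 118·4 + 203·4 + 132·2 + 255·3 = 2889
D has the highest Borda score (2889).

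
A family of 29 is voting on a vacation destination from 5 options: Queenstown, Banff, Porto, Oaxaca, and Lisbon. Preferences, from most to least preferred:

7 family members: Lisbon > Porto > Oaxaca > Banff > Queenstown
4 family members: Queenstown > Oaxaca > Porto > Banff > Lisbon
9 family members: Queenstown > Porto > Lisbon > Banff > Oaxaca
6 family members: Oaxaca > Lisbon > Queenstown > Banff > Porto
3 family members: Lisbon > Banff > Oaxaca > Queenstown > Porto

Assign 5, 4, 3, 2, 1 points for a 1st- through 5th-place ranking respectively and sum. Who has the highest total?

Lisbon

Queenstown: 7·1 + 4·5 + 9·5 + 6·3 + 3·2 = 96
Banff: 7·2 + 4·2 + 9·2 + 6·2 + 3·4 = 64
Porto: 7·4 + 4·3 + 9·4 + 6·1 + 3·1 = 85
Oaxaca: 7·3 + 4·4 + 9·1 + 6·5 + 3·3 = 85
Lisbon: 7·5 + 4·1 + 9·3 + 6·4 + 3·5 = 105
Lisbon has the highest Borda score (105).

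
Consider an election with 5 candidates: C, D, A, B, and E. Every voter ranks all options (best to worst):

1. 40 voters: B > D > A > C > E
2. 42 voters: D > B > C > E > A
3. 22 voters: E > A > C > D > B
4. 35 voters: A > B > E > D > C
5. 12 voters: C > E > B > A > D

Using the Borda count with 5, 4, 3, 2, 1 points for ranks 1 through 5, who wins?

B

C: 40·2 + 42·3 + 22·3 + 35·1 + 12·5 = 367
D: 40·4 + 42·5 + 22·2 + 35·2 + 12·1 = 496
A: 40·3 + 42·1 + 22·4 + 35·5 + 12·2 = 449
B: 40·5 + 42·4 + 22·1 + 35·4 + 12·3 = 566
E: 40·1 + 42·2 + 22·5 + 35·3 + 12·4 = 387
B has the highest Borda score (566).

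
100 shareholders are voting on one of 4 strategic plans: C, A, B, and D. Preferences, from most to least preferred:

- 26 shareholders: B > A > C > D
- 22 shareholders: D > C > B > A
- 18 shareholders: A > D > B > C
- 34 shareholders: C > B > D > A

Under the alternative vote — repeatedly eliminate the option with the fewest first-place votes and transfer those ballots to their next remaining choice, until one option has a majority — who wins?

Round 1: C 34, A 18, B 26, D 22. Eliminate A.
Round 2: C 34, B 26, D 40. Eliminate B.
Round 3: C 60, D 40. C has a majority.

C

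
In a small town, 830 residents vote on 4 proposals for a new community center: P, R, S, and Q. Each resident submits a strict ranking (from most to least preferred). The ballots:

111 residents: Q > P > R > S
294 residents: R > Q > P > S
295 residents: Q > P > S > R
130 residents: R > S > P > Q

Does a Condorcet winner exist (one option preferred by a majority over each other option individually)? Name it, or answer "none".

R

R vs P: 424–406 for R.
R vs S: 535–295 for R.
R vs Q: 424–406 for R.
R beats every other option head-to-head.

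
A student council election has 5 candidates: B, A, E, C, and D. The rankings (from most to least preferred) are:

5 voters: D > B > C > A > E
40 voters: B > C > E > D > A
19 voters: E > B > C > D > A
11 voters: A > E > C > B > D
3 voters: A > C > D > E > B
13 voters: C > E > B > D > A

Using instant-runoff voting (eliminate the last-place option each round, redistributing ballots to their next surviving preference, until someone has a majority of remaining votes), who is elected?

Round 1: B 40, A 14, E 19, C 13, D 5. Eliminate D.
Round 2: B 45, A 14, E 19, C 13. Eliminate C.
Round 3: B 45, A 14, E 32. Eliminate A.
Round 4: B 45, E 46. E has a majority.

E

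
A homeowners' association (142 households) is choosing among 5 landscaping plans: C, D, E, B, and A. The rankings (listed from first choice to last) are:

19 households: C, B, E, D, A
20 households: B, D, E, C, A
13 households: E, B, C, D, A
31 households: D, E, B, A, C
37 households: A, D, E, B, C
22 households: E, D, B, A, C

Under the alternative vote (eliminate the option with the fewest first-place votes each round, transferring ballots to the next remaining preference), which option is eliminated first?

Round 1: C 19, D 31, E 35, B 20, A 37. Eliminate C.

C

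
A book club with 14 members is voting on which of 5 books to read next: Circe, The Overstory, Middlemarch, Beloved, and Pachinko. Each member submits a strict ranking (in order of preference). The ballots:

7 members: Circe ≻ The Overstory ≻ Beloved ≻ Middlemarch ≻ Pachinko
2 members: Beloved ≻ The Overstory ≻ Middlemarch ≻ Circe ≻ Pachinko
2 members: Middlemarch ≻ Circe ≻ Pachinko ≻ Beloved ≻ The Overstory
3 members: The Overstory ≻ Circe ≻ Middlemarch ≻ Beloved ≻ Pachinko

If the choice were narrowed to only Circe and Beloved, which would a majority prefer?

Voters preferring Circe to Beloved: 12; preferring Beloved to Circe: 2.
Circe wins the head-to-head.

Circe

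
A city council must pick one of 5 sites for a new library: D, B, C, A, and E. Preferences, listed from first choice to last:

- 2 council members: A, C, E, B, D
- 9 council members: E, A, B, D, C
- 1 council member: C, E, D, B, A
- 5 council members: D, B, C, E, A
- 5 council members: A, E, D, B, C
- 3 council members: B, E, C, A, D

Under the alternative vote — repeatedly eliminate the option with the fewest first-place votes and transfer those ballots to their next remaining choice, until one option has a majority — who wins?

Round 1: D 5, B 3, C 1, A 7, E 9. Eliminate C.
Round 2: D 5, B 3, A 7, E 10. Eliminate B.
Round 3: D 5, A 7, E 13. E has a majority.

E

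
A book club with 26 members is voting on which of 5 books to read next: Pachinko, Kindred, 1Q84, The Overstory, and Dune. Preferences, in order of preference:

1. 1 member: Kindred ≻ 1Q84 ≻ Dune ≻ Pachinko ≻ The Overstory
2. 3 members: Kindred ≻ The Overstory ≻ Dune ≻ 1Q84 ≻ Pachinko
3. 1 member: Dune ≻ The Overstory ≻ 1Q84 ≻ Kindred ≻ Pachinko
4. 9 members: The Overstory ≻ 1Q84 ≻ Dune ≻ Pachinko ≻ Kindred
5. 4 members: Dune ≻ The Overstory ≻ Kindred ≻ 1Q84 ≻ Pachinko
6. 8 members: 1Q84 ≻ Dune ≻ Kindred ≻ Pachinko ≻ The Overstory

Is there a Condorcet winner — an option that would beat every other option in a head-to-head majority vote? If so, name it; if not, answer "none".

Checking pairwise contests:
Kindred beats Pachinko 17–9.
1Q84 beats Kindred 18–8.
The Overstory beats 1Q84 17–9.
Dune beats The Overstory 14–12.
1Q84 beats Dune 18–8.
Every option loses at least one head-to-head, so there is no Condorcet winner.

none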